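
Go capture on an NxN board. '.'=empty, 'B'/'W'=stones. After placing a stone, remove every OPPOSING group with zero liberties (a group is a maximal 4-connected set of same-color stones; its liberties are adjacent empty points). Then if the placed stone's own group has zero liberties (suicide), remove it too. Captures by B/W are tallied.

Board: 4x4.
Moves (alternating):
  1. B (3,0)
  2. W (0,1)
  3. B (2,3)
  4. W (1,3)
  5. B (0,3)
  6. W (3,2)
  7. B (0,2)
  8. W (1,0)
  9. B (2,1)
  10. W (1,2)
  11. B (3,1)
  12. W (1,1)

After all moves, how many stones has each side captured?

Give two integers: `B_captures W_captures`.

Answer: 0 2

Derivation:
Move 1: B@(3,0) -> caps B=0 W=0
Move 2: W@(0,1) -> caps B=0 W=0
Move 3: B@(2,3) -> caps B=0 W=0
Move 4: W@(1,3) -> caps B=0 W=0
Move 5: B@(0,3) -> caps B=0 W=0
Move 6: W@(3,2) -> caps B=0 W=0
Move 7: B@(0,2) -> caps B=0 W=0
Move 8: W@(1,0) -> caps B=0 W=0
Move 9: B@(2,1) -> caps B=0 W=0
Move 10: W@(1,2) -> caps B=0 W=2
Move 11: B@(3,1) -> caps B=0 W=2
Move 12: W@(1,1) -> caps B=0 W=2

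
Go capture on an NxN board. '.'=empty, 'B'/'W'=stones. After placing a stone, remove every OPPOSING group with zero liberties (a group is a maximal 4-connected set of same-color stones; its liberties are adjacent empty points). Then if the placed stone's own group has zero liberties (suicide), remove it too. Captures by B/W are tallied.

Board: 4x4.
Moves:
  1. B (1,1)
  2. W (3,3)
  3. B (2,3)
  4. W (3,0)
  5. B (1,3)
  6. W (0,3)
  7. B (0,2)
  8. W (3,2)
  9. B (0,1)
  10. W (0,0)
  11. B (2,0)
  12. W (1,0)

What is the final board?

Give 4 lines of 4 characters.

Answer: .BB.
.B.B
B..B
W.WW

Derivation:
Move 1: B@(1,1) -> caps B=0 W=0
Move 2: W@(3,3) -> caps B=0 W=0
Move 3: B@(2,3) -> caps B=0 W=0
Move 4: W@(3,0) -> caps B=0 W=0
Move 5: B@(1,3) -> caps B=0 W=0
Move 6: W@(0,3) -> caps B=0 W=0
Move 7: B@(0,2) -> caps B=1 W=0
Move 8: W@(3,2) -> caps B=1 W=0
Move 9: B@(0,1) -> caps B=1 W=0
Move 10: W@(0,0) -> caps B=1 W=0
Move 11: B@(2,0) -> caps B=1 W=0
Move 12: W@(1,0) -> caps B=1 W=0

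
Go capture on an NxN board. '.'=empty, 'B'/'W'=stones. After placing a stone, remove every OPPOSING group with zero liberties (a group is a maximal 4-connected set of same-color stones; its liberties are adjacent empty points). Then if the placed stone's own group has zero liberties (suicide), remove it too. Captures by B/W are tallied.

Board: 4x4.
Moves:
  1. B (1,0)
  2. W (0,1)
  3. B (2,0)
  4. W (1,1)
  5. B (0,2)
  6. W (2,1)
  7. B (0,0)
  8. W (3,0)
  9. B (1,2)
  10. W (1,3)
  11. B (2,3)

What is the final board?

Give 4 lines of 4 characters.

Answer: .WB.
.WBW
.W.B
W...

Derivation:
Move 1: B@(1,0) -> caps B=0 W=0
Move 2: W@(0,1) -> caps B=0 W=0
Move 3: B@(2,0) -> caps B=0 W=0
Move 4: W@(1,1) -> caps B=0 W=0
Move 5: B@(0,2) -> caps B=0 W=0
Move 6: W@(2,1) -> caps B=0 W=0
Move 7: B@(0,0) -> caps B=0 W=0
Move 8: W@(3,0) -> caps B=0 W=3
Move 9: B@(1,2) -> caps B=0 W=3
Move 10: W@(1,3) -> caps B=0 W=3
Move 11: B@(2,3) -> caps B=0 W=3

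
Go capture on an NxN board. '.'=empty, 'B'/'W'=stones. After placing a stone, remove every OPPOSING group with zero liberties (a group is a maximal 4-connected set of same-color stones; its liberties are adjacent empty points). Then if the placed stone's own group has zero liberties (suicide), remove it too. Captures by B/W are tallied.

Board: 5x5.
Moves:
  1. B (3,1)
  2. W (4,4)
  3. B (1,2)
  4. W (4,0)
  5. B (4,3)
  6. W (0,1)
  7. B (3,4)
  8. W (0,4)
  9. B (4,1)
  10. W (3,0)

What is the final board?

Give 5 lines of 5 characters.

Answer: .W..W
..B..
.....
WB..B
WB.B.

Derivation:
Move 1: B@(3,1) -> caps B=0 W=0
Move 2: W@(4,4) -> caps B=0 W=0
Move 3: B@(1,2) -> caps B=0 W=0
Move 4: W@(4,0) -> caps B=0 W=0
Move 5: B@(4,3) -> caps B=0 W=0
Move 6: W@(0,1) -> caps B=0 W=0
Move 7: B@(3,4) -> caps B=1 W=0
Move 8: W@(0,4) -> caps B=1 W=0
Move 9: B@(4,1) -> caps B=1 W=0
Move 10: W@(3,0) -> caps B=1 W=0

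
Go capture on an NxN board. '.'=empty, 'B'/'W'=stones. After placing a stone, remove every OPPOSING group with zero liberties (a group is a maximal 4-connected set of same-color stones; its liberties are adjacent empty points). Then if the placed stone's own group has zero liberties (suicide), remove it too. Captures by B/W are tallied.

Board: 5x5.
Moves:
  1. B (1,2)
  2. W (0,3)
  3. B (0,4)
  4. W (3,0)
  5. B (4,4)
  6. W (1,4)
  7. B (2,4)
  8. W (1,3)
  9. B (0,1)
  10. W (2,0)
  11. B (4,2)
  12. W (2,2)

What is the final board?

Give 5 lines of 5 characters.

Answer: .B.W.
..BWW
W.W.B
W....
..B.B

Derivation:
Move 1: B@(1,2) -> caps B=0 W=0
Move 2: W@(0,3) -> caps B=0 W=0
Move 3: B@(0,4) -> caps B=0 W=0
Move 4: W@(3,0) -> caps B=0 W=0
Move 5: B@(4,4) -> caps B=0 W=0
Move 6: W@(1,4) -> caps B=0 W=1
Move 7: B@(2,4) -> caps B=0 W=1
Move 8: W@(1,3) -> caps B=0 W=1
Move 9: B@(0,1) -> caps B=0 W=1
Move 10: W@(2,0) -> caps B=0 W=1
Move 11: B@(4,2) -> caps B=0 W=1
Move 12: W@(2,2) -> caps B=0 W=1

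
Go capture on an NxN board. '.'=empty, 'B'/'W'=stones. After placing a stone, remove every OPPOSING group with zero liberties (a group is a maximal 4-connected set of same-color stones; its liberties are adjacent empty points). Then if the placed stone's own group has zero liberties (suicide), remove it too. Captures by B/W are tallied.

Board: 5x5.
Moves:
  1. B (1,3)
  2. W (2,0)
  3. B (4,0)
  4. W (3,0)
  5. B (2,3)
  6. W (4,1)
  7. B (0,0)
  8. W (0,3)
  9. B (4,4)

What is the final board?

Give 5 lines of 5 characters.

Answer: B..W.
...B.
W..B.
W....
.W..B

Derivation:
Move 1: B@(1,3) -> caps B=0 W=0
Move 2: W@(2,0) -> caps B=0 W=0
Move 3: B@(4,0) -> caps B=0 W=0
Move 4: W@(3,0) -> caps B=0 W=0
Move 5: B@(2,3) -> caps B=0 W=0
Move 6: W@(4,1) -> caps B=0 W=1
Move 7: B@(0,0) -> caps B=0 W=1
Move 8: W@(0,3) -> caps B=0 W=1
Move 9: B@(4,4) -> caps B=0 W=1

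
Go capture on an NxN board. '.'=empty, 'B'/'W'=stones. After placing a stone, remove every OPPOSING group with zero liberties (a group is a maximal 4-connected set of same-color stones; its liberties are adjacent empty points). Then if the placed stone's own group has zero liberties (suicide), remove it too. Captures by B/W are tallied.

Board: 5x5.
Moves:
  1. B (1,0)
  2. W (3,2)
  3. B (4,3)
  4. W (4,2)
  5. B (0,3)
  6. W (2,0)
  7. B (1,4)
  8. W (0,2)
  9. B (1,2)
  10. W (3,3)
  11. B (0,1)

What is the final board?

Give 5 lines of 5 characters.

Move 1: B@(1,0) -> caps B=0 W=0
Move 2: W@(3,2) -> caps B=0 W=0
Move 3: B@(4,3) -> caps B=0 W=0
Move 4: W@(4,2) -> caps B=0 W=0
Move 5: B@(0,3) -> caps B=0 W=0
Move 6: W@(2,0) -> caps B=0 W=0
Move 7: B@(1,4) -> caps B=0 W=0
Move 8: W@(0,2) -> caps B=0 W=0
Move 9: B@(1,2) -> caps B=0 W=0
Move 10: W@(3,3) -> caps B=0 W=0
Move 11: B@(0,1) -> caps B=1 W=0

Answer: .B.B.
B.B.B
W....
..WW.
..WB.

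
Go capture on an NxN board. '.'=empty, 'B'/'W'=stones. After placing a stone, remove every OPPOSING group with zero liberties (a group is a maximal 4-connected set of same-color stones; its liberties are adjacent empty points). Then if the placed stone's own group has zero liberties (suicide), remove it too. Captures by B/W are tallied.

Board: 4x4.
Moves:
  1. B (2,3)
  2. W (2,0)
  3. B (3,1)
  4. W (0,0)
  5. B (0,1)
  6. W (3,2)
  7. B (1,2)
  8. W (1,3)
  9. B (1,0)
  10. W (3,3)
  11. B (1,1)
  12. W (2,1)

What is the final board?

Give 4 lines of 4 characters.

Move 1: B@(2,3) -> caps B=0 W=0
Move 2: W@(2,0) -> caps B=0 W=0
Move 3: B@(3,1) -> caps B=0 W=0
Move 4: W@(0,0) -> caps B=0 W=0
Move 5: B@(0,1) -> caps B=0 W=0
Move 6: W@(3,2) -> caps B=0 W=0
Move 7: B@(1,2) -> caps B=0 W=0
Move 8: W@(1,3) -> caps B=0 W=0
Move 9: B@(1,0) -> caps B=1 W=0
Move 10: W@(3,3) -> caps B=1 W=0
Move 11: B@(1,1) -> caps B=1 W=0
Move 12: W@(2,1) -> caps B=1 W=0

Answer: .B..
BBBW
WW.B
.BWW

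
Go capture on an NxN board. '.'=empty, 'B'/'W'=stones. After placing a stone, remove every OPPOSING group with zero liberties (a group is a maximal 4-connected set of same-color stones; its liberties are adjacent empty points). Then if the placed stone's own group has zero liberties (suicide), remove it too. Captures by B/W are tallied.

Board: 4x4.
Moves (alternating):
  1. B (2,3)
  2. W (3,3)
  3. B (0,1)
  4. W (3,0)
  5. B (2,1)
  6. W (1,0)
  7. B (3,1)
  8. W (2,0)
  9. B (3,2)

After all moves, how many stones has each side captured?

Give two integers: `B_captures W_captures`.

Answer: 1 0

Derivation:
Move 1: B@(2,3) -> caps B=0 W=0
Move 2: W@(3,3) -> caps B=0 W=0
Move 3: B@(0,1) -> caps B=0 W=0
Move 4: W@(3,0) -> caps B=0 W=0
Move 5: B@(2,1) -> caps B=0 W=0
Move 6: W@(1,0) -> caps B=0 W=0
Move 7: B@(3,1) -> caps B=0 W=0
Move 8: W@(2,0) -> caps B=0 W=0
Move 9: B@(3,2) -> caps B=1 W=0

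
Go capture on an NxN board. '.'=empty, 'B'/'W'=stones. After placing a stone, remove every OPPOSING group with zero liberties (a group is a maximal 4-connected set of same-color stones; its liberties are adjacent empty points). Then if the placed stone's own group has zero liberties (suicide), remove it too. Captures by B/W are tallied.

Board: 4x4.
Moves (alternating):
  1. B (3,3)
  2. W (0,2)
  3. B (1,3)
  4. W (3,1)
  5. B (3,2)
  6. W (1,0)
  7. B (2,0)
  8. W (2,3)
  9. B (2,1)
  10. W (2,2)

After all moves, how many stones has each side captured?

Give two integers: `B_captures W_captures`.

Move 1: B@(3,3) -> caps B=0 W=0
Move 2: W@(0,2) -> caps B=0 W=0
Move 3: B@(1,3) -> caps B=0 W=0
Move 4: W@(3,1) -> caps B=0 W=0
Move 5: B@(3,2) -> caps B=0 W=0
Move 6: W@(1,0) -> caps B=0 W=0
Move 7: B@(2,0) -> caps B=0 W=0
Move 8: W@(2,3) -> caps B=0 W=0
Move 9: B@(2,1) -> caps B=0 W=0
Move 10: W@(2,2) -> caps B=0 W=2

Answer: 0 2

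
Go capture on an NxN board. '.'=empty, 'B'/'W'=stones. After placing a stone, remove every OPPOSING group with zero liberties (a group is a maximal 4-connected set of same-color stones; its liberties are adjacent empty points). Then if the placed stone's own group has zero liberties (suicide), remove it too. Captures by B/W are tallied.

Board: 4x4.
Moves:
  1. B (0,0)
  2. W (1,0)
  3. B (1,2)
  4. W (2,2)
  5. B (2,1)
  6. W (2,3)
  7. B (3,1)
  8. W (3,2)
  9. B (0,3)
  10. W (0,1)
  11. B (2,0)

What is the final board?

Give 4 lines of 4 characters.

Answer: .W.B
W.B.
BBWW
.BW.

Derivation:
Move 1: B@(0,0) -> caps B=0 W=0
Move 2: W@(1,0) -> caps B=0 W=0
Move 3: B@(1,2) -> caps B=0 W=0
Move 4: W@(2,2) -> caps B=0 W=0
Move 5: B@(2,1) -> caps B=0 W=0
Move 6: W@(2,3) -> caps B=0 W=0
Move 7: B@(3,1) -> caps B=0 W=0
Move 8: W@(3,2) -> caps B=0 W=0
Move 9: B@(0,3) -> caps B=0 W=0
Move 10: W@(0,1) -> caps B=0 W=1
Move 11: B@(2,0) -> caps B=0 W=1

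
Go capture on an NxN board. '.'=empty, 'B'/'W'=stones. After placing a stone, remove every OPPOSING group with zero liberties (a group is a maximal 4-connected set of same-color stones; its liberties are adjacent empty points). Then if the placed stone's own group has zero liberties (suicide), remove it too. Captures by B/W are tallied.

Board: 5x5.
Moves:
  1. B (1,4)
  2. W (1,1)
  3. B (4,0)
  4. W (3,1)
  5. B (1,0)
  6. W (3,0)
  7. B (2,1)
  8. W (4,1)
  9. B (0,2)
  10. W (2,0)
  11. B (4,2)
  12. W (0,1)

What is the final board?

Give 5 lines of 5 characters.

Answer: .WB..
BW..B
WB...
WW...
.WB..

Derivation:
Move 1: B@(1,4) -> caps B=0 W=0
Move 2: W@(1,1) -> caps B=0 W=0
Move 3: B@(4,0) -> caps B=0 W=0
Move 4: W@(3,1) -> caps B=0 W=0
Move 5: B@(1,0) -> caps B=0 W=0
Move 6: W@(3,0) -> caps B=0 W=0
Move 7: B@(2,1) -> caps B=0 W=0
Move 8: W@(4,1) -> caps B=0 W=1
Move 9: B@(0,2) -> caps B=0 W=1
Move 10: W@(2,0) -> caps B=0 W=1
Move 11: B@(4,2) -> caps B=0 W=1
Move 12: W@(0,1) -> caps B=0 W=1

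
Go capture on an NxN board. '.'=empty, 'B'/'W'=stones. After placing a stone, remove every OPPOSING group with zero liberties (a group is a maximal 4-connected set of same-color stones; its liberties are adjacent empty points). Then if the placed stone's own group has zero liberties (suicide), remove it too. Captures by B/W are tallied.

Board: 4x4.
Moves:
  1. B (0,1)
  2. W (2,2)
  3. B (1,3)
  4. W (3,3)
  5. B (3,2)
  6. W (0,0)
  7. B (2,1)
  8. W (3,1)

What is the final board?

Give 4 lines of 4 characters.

Move 1: B@(0,1) -> caps B=0 W=0
Move 2: W@(2,2) -> caps B=0 W=0
Move 3: B@(1,3) -> caps B=0 W=0
Move 4: W@(3,3) -> caps B=0 W=0
Move 5: B@(3,2) -> caps B=0 W=0
Move 6: W@(0,0) -> caps B=0 W=0
Move 7: B@(2,1) -> caps B=0 W=0
Move 8: W@(3,1) -> caps B=0 W=1

Answer: WB..
...B
.BW.
.W.W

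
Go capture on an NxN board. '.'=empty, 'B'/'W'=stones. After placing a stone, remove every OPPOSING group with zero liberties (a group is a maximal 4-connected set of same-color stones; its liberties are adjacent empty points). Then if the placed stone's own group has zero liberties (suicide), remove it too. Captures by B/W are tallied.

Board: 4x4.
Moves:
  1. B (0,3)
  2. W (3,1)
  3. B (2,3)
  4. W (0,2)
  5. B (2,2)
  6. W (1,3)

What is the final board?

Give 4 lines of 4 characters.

Move 1: B@(0,3) -> caps B=0 W=0
Move 2: W@(3,1) -> caps B=0 W=0
Move 3: B@(2,3) -> caps B=0 W=0
Move 4: W@(0,2) -> caps B=0 W=0
Move 5: B@(2,2) -> caps B=0 W=0
Move 6: W@(1,3) -> caps B=0 W=1

Answer: ..W.
...W
..BB
.W..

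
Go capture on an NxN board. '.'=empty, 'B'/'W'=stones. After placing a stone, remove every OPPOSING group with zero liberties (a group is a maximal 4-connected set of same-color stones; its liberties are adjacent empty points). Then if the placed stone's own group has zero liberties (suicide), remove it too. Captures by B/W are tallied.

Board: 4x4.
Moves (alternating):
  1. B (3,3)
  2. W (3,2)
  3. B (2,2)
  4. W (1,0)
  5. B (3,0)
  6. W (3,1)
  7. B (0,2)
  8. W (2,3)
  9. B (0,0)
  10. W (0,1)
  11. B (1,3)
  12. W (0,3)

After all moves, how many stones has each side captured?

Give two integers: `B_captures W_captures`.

Move 1: B@(3,3) -> caps B=0 W=0
Move 2: W@(3,2) -> caps B=0 W=0
Move 3: B@(2,2) -> caps B=0 W=0
Move 4: W@(1,0) -> caps B=0 W=0
Move 5: B@(3,0) -> caps B=0 W=0
Move 6: W@(3,1) -> caps B=0 W=0
Move 7: B@(0,2) -> caps B=0 W=0
Move 8: W@(2,3) -> caps B=0 W=1
Move 9: B@(0,0) -> caps B=0 W=1
Move 10: W@(0,1) -> caps B=0 W=2
Move 11: B@(1,3) -> caps B=0 W=2
Move 12: W@(0,3) -> caps B=0 W=2

Answer: 0 2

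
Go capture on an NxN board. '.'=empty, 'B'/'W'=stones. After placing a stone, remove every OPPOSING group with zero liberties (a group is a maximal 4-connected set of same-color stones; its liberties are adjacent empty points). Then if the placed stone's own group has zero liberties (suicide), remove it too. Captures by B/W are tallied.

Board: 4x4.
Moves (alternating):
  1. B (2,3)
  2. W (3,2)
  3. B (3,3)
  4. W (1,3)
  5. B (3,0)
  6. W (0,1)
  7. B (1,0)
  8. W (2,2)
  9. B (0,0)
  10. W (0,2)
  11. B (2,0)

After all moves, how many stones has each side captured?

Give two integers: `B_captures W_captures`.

Answer: 0 2

Derivation:
Move 1: B@(2,3) -> caps B=0 W=0
Move 2: W@(3,2) -> caps B=0 W=0
Move 3: B@(3,3) -> caps B=0 W=0
Move 4: W@(1,3) -> caps B=0 W=0
Move 5: B@(3,0) -> caps B=0 W=0
Move 6: W@(0,1) -> caps B=0 W=0
Move 7: B@(1,0) -> caps B=0 W=0
Move 8: W@(2,2) -> caps B=0 W=2
Move 9: B@(0,0) -> caps B=0 W=2
Move 10: W@(0,2) -> caps B=0 W=2
Move 11: B@(2,0) -> caps B=0 W=2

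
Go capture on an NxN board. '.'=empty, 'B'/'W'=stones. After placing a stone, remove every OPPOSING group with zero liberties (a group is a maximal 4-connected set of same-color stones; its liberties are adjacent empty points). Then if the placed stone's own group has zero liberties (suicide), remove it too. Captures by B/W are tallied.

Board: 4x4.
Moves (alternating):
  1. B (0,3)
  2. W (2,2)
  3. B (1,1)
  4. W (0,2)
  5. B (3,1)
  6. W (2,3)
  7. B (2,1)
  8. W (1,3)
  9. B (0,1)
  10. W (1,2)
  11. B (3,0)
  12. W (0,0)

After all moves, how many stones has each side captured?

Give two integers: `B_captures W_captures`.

Answer: 0 1

Derivation:
Move 1: B@(0,3) -> caps B=0 W=0
Move 2: W@(2,2) -> caps B=0 W=0
Move 3: B@(1,1) -> caps B=0 W=0
Move 4: W@(0,2) -> caps B=0 W=0
Move 5: B@(3,1) -> caps B=0 W=0
Move 6: W@(2,3) -> caps B=0 W=0
Move 7: B@(2,1) -> caps B=0 W=0
Move 8: W@(1,3) -> caps B=0 W=1
Move 9: B@(0,1) -> caps B=0 W=1
Move 10: W@(1,2) -> caps B=0 W=1
Move 11: B@(3,0) -> caps B=0 W=1
Move 12: W@(0,0) -> caps B=0 W=1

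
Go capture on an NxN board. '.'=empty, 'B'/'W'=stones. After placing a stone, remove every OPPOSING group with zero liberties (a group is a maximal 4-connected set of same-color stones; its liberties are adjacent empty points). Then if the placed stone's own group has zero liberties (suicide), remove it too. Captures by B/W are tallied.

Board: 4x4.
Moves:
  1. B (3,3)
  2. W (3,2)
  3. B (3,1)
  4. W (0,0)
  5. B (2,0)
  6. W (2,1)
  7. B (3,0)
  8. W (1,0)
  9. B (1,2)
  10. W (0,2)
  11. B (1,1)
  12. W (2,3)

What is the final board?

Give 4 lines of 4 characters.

Answer: W.W.
WBB.
.W.W
..W.

Derivation:
Move 1: B@(3,3) -> caps B=0 W=0
Move 2: W@(3,2) -> caps B=0 W=0
Move 3: B@(3,1) -> caps B=0 W=0
Move 4: W@(0,0) -> caps B=0 W=0
Move 5: B@(2,0) -> caps B=0 W=0
Move 6: W@(2,1) -> caps B=0 W=0
Move 7: B@(3,0) -> caps B=0 W=0
Move 8: W@(1,0) -> caps B=0 W=3
Move 9: B@(1,2) -> caps B=0 W=3
Move 10: W@(0,2) -> caps B=0 W=3
Move 11: B@(1,1) -> caps B=0 W=3
Move 12: W@(2,3) -> caps B=0 W=4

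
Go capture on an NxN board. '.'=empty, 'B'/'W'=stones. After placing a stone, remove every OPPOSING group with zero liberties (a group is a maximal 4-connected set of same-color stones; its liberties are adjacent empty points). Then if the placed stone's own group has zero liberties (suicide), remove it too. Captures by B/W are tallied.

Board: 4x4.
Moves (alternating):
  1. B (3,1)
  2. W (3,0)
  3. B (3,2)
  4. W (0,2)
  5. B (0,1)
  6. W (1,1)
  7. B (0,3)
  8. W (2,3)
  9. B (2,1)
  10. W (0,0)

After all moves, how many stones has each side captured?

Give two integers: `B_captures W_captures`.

Answer: 0 1

Derivation:
Move 1: B@(3,1) -> caps B=0 W=0
Move 2: W@(3,0) -> caps B=0 W=0
Move 3: B@(3,2) -> caps B=0 W=0
Move 4: W@(0,2) -> caps B=0 W=0
Move 5: B@(0,1) -> caps B=0 W=0
Move 6: W@(1,1) -> caps B=0 W=0
Move 7: B@(0,3) -> caps B=0 W=0
Move 8: W@(2,3) -> caps B=0 W=0
Move 9: B@(2,1) -> caps B=0 W=0
Move 10: W@(0,0) -> caps B=0 W=1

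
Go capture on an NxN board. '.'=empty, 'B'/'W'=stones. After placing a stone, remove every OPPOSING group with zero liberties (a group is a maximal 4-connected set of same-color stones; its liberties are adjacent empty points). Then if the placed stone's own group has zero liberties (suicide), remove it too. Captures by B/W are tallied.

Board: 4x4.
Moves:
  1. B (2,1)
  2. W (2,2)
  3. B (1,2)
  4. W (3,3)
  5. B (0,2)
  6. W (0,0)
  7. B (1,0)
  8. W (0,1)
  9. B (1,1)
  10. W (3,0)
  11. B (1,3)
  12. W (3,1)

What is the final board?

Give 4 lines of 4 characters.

Move 1: B@(2,1) -> caps B=0 W=0
Move 2: W@(2,2) -> caps B=0 W=0
Move 3: B@(1,2) -> caps B=0 W=0
Move 4: W@(3,3) -> caps B=0 W=0
Move 5: B@(0,2) -> caps B=0 W=0
Move 6: W@(0,0) -> caps B=0 W=0
Move 7: B@(1,0) -> caps B=0 W=0
Move 8: W@(0,1) -> caps B=0 W=0
Move 9: B@(1,1) -> caps B=2 W=0
Move 10: W@(3,0) -> caps B=2 W=0
Move 11: B@(1,3) -> caps B=2 W=0
Move 12: W@(3,1) -> caps B=2 W=0

Answer: ..B.
BBBB
.BW.
WW.W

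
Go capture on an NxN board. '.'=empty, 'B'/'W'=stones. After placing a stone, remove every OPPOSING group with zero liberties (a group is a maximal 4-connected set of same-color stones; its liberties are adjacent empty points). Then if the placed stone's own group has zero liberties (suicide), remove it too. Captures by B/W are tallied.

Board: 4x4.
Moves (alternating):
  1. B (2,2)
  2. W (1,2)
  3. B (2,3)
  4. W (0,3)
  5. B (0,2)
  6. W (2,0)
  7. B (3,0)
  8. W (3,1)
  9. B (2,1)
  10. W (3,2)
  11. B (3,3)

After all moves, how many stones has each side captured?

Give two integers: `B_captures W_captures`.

Answer: 0 1

Derivation:
Move 1: B@(2,2) -> caps B=0 W=0
Move 2: W@(1,2) -> caps B=0 W=0
Move 3: B@(2,3) -> caps B=0 W=0
Move 4: W@(0,3) -> caps B=0 W=0
Move 5: B@(0,2) -> caps B=0 W=0
Move 6: W@(2,0) -> caps B=0 W=0
Move 7: B@(3,0) -> caps B=0 W=0
Move 8: W@(3,1) -> caps B=0 W=1
Move 9: B@(2,1) -> caps B=0 W=1
Move 10: W@(3,2) -> caps B=0 W=1
Move 11: B@(3,3) -> caps B=0 W=1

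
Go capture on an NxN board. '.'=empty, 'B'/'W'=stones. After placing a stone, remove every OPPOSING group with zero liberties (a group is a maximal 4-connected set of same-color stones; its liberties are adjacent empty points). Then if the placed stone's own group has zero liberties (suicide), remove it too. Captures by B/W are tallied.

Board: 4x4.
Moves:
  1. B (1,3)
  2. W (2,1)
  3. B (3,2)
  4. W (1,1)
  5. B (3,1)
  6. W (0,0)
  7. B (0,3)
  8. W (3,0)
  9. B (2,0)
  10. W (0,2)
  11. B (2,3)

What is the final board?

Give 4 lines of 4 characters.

Answer: W.WB
.W.B
BW.B
.BB.

Derivation:
Move 1: B@(1,3) -> caps B=0 W=0
Move 2: W@(2,1) -> caps B=0 W=0
Move 3: B@(3,2) -> caps B=0 W=0
Move 4: W@(1,1) -> caps B=0 W=0
Move 5: B@(3,1) -> caps B=0 W=0
Move 6: W@(0,0) -> caps B=0 W=0
Move 7: B@(0,3) -> caps B=0 W=0
Move 8: W@(3,0) -> caps B=0 W=0
Move 9: B@(2,0) -> caps B=1 W=0
Move 10: W@(0,2) -> caps B=1 W=0
Move 11: B@(2,3) -> caps B=1 W=0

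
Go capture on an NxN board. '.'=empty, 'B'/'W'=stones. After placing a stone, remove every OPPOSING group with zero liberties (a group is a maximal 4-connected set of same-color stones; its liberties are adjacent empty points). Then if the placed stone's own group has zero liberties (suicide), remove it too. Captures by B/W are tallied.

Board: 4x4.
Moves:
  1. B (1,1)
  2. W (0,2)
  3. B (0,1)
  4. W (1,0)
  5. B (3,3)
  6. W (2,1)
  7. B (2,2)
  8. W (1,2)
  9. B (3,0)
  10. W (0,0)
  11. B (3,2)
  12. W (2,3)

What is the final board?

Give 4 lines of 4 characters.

Answer: W.W.
W.W.
.WBW
B.BB

Derivation:
Move 1: B@(1,1) -> caps B=0 W=0
Move 2: W@(0,2) -> caps B=0 W=0
Move 3: B@(0,1) -> caps B=0 W=0
Move 4: W@(1,0) -> caps B=0 W=0
Move 5: B@(3,3) -> caps B=0 W=0
Move 6: W@(2,1) -> caps B=0 W=0
Move 7: B@(2,2) -> caps B=0 W=0
Move 8: W@(1,2) -> caps B=0 W=0
Move 9: B@(3,0) -> caps B=0 W=0
Move 10: W@(0,0) -> caps B=0 W=2
Move 11: B@(3,2) -> caps B=0 W=2
Move 12: W@(2,3) -> caps B=0 W=2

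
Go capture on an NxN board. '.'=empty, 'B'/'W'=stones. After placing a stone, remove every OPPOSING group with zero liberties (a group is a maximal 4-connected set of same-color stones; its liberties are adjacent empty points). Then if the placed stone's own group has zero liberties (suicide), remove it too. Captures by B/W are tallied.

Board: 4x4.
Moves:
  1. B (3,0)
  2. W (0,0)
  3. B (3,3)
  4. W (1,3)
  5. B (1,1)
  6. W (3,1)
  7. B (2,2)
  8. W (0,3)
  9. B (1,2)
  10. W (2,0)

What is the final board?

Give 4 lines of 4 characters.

Move 1: B@(3,0) -> caps B=0 W=0
Move 2: W@(0,0) -> caps B=0 W=0
Move 3: B@(3,3) -> caps B=0 W=0
Move 4: W@(1,3) -> caps B=0 W=0
Move 5: B@(1,1) -> caps B=0 W=0
Move 6: W@(3,1) -> caps B=0 W=0
Move 7: B@(2,2) -> caps B=0 W=0
Move 8: W@(0,3) -> caps B=0 W=0
Move 9: B@(1,2) -> caps B=0 W=0
Move 10: W@(2,0) -> caps B=0 W=1

Answer: W..W
.BBW
W.B.
.W.B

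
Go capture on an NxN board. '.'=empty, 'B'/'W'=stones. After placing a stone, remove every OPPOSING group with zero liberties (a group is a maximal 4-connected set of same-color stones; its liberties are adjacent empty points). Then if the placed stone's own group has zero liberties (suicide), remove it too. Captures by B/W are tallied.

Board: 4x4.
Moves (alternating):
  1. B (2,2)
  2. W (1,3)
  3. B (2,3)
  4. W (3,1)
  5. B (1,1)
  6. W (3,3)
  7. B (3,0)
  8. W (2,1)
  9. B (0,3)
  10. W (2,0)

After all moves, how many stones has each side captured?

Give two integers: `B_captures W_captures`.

Move 1: B@(2,2) -> caps B=0 W=0
Move 2: W@(1,3) -> caps B=0 W=0
Move 3: B@(2,3) -> caps B=0 W=0
Move 4: W@(3,1) -> caps B=0 W=0
Move 5: B@(1,1) -> caps B=0 W=0
Move 6: W@(3,3) -> caps B=0 W=0
Move 7: B@(3,0) -> caps B=0 W=0
Move 8: W@(2,1) -> caps B=0 W=0
Move 9: B@(0,3) -> caps B=0 W=0
Move 10: W@(2,0) -> caps B=0 W=1

Answer: 0 1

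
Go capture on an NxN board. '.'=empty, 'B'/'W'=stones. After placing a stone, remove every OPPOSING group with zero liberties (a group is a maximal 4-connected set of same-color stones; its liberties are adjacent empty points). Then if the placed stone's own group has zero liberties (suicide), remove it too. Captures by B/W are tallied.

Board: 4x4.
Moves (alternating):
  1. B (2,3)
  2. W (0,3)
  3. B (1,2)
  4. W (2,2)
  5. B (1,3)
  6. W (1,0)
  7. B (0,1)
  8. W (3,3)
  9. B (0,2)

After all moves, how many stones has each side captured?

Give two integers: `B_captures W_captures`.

Move 1: B@(2,3) -> caps B=0 W=0
Move 2: W@(0,3) -> caps B=0 W=0
Move 3: B@(1,2) -> caps B=0 W=0
Move 4: W@(2,2) -> caps B=0 W=0
Move 5: B@(1,3) -> caps B=0 W=0
Move 6: W@(1,0) -> caps B=0 W=0
Move 7: B@(0,1) -> caps B=0 W=0
Move 8: W@(3,3) -> caps B=0 W=0
Move 9: B@(0,2) -> caps B=1 W=0

Answer: 1 0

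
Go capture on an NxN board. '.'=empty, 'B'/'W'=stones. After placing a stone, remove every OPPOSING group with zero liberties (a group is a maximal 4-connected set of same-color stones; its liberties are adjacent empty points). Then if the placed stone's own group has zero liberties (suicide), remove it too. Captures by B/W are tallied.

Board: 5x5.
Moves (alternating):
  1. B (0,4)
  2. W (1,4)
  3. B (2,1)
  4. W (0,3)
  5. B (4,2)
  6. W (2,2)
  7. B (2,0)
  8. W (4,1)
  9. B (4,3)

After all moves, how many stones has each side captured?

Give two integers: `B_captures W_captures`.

Answer: 0 1

Derivation:
Move 1: B@(0,4) -> caps B=0 W=0
Move 2: W@(1,4) -> caps B=0 W=0
Move 3: B@(2,1) -> caps B=0 W=0
Move 4: W@(0,3) -> caps B=0 W=1
Move 5: B@(4,2) -> caps B=0 W=1
Move 6: W@(2,2) -> caps B=0 W=1
Move 7: B@(2,0) -> caps B=0 W=1
Move 8: W@(4,1) -> caps B=0 W=1
Move 9: B@(4,3) -> caps B=0 W=1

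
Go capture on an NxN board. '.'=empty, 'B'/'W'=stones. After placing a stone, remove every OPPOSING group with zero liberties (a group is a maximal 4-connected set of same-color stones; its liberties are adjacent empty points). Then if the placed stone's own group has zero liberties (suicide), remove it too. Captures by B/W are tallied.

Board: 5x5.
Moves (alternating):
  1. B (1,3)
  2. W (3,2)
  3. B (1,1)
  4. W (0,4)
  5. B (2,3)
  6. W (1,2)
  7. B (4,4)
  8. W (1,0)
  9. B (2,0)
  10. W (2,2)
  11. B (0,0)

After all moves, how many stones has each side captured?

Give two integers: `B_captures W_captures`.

Answer: 1 0

Derivation:
Move 1: B@(1,3) -> caps B=0 W=0
Move 2: W@(3,2) -> caps B=0 W=0
Move 3: B@(1,1) -> caps B=0 W=0
Move 4: W@(0,4) -> caps B=0 W=0
Move 5: B@(2,3) -> caps B=0 W=0
Move 6: W@(1,2) -> caps B=0 W=0
Move 7: B@(4,4) -> caps B=0 W=0
Move 8: W@(1,0) -> caps B=0 W=0
Move 9: B@(2,0) -> caps B=0 W=0
Move 10: W@(2,2) -> caps B=0 W=0
Move 11: B@(0,0) -> caps B=1 W=0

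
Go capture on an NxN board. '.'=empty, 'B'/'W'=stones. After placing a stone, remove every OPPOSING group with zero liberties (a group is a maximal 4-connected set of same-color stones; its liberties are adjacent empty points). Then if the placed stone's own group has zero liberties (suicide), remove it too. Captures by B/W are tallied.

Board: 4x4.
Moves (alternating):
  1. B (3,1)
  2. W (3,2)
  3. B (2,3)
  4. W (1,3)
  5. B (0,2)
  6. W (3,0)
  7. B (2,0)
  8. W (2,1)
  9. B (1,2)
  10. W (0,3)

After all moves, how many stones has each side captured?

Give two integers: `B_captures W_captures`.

Move 1: B@(3,1) -> caps B=0 W=0
Move 2: W@(3,2) -> caps B=0 W=0
Move 3: B@(2,3) -> caps B=0 W=0
Move 4: W@(1,3) -> caps B=0 W=0
Move 5: B@(0,2) -> caps B=0 W=0
Move 6: W@(3,0) -> caps B=0 W=0
Move 7: B@(2,0) -> caps B=1 W=0
Move 8: W@(2,1) -> caps B=1 W=0
Move 9: B@(1,2) -> caps B=1 W=0
Move 10: W@(0,3) -> caps B=1 W=0

Answer: 1 0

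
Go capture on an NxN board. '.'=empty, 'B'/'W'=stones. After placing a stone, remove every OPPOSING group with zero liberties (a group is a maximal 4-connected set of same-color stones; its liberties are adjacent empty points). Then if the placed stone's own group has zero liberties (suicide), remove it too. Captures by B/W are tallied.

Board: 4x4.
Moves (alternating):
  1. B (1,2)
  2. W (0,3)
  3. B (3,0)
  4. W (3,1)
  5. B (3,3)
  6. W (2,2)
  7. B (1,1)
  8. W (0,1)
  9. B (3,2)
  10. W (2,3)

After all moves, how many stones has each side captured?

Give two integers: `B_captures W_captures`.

Move 1: B@(1,2) -> caps B=0 W=0
Move 2: W@(0,3) -> caps B=0 W=0
Move 3: B@(3,0) -> caps B=0 W=0
Move 4: W@(3,1) -> caps B=0 W=0
Move 5: B@(3,3) -> caps B=0 W=0
Move 6: W@(2,2) -> caps B=0 W=0
Move 7: B@(1,1) -> caps B=0 W=0
Move 8: W@(0,1) -> caps B=0 W=0
Move 9: B@(3,2) -> caps B=0 W=0
Move 10: W@(2,3) -> caps B=0 W=2

Answer: 0 2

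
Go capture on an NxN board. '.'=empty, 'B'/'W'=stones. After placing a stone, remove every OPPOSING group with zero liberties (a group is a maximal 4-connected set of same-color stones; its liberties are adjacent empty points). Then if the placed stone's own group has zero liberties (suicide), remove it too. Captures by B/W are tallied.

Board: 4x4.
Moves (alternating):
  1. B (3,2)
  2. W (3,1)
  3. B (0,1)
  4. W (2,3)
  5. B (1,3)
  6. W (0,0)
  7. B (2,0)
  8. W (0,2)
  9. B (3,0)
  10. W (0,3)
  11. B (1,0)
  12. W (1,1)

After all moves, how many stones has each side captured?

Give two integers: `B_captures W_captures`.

Move 1: B@(3,2) -> caps B=0 W=0
Move 2: W@(3,1) -> caps B=0 W=0
Move 3: B@(0,1) -> caps B=0 W=0
Move 4: W@(2,3) -> caps B=0 W=0
Move 5: B@(1,3) -> caps B=0 W=0
Move 6: W@(0,0) -> caps B=0 W=0
Move 7: B@(2,0) -> caps B=0 W=0
Move 8: W@(0,2) -> caps B=0 W=0
Move 9: B@(3,0) -> caps B=0 W=0
Move 10: W@(0,3) -> caps B=0 W=0
Move 11: B@(1,0) -> caps B=1 W=0
Move 12: W@(1,1) -> caps B=1 W=0

Answer: 1 0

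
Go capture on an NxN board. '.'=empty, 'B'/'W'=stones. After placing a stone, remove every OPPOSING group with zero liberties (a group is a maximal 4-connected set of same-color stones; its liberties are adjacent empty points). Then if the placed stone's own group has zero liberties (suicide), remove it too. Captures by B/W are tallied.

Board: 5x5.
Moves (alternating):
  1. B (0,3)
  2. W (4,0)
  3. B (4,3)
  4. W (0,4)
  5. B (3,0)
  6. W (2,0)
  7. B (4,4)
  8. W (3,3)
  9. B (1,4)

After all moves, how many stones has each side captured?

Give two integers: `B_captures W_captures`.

Move 1: B@(0,3) -> caps B=0 W=0
Move 2: W@(4,0) -> caps B=0 W=0
Move 3: B@(4,3) -> caps B=0 W=0
Move 4: W@(0,4) -> caps B=0 W=0
Move 5: B@(3,0) -> caps B=0 W=0
Move 6: W@(2,0) -> caps B=0 W=0
Move 7: B@(4,4) -> caps B=0 W=0
Move 8: W@(3,3) -> caps B=0 W=0
Move 9: B@(1,4) -> caps B=1 W=0

Answer: 1 0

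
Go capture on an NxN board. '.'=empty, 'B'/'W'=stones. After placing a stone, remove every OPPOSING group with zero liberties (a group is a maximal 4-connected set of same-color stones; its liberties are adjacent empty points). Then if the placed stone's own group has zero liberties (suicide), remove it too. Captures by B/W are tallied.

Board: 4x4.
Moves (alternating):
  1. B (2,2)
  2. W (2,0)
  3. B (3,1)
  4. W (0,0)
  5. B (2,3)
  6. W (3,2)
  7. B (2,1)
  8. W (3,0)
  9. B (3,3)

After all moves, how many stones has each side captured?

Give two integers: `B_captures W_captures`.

Move 1: B@(2,2) -> caps B=0 W=0
Move 2: W@(2,0) -> caps B=0 W=0
Move 3: B@(3,1) -> caps B=0 W=0
Move 4: W@(0,0) -> caps B=0 W=0
Move 5: B@(2,3) -> caps B=0 W=0
Move 6: W@(3,2) -> caps B=0 W=0
Move 7: B@(2,1) -> caps B=0 W=0
Move 8: W@(3,0) -> caps B=0 W=0
Move 9: B@(3,3) -> caps B=1 W=0

Answer: 1 0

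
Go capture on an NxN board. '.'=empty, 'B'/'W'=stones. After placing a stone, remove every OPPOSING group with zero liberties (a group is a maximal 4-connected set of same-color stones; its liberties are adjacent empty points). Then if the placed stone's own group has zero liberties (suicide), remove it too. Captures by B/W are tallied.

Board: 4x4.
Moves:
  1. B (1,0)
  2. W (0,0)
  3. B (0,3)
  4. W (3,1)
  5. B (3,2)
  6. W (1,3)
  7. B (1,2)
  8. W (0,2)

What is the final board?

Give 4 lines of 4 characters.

Move 1: B@(1,0) -> caps B=0 W=0
Move 2: W@(0,0) -> caps B=0 W=0
Move 3: B@(0,3) -> caps B=0 W=0
Move 4: W@(3,1) -> caps B=0 W=0
Move 5: B@(3,2) -> caps B=0 W=0
Move 6: W@(1,3) -> caps B=0 W=0
Move 7: B@(1,2) -> caps B=0 W=0
Move 8: W@(0,2) -> caps B=0 W=1

Answer: W.W.
B.BW
....
.WB.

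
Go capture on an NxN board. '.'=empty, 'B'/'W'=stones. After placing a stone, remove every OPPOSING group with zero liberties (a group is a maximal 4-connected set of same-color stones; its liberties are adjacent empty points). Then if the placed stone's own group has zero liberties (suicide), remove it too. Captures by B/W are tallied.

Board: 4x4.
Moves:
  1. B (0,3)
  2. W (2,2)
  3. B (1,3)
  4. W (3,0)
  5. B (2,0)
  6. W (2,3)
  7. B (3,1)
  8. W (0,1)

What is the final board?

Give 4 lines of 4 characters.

Move 1: B@(0,3) -> caps B=0 W=0
Move 2: W@(2,2) -> caps B=0 W=0
Move 3: B@(1,3) -> caps B=0 W=0
Move 4: W@(3,0) -> caps B=0 W=0
Move 5: B@(2,0) -> caps B=0 W=0
Move 6: W@(2,3) -> caps B=0 W=0
Move 7: B@(3,1) -> caps B=1 W=0
Move 8: W@(0,1) -> caps B=1 W=0

Answer: .W.B
...B
B.WW
.B..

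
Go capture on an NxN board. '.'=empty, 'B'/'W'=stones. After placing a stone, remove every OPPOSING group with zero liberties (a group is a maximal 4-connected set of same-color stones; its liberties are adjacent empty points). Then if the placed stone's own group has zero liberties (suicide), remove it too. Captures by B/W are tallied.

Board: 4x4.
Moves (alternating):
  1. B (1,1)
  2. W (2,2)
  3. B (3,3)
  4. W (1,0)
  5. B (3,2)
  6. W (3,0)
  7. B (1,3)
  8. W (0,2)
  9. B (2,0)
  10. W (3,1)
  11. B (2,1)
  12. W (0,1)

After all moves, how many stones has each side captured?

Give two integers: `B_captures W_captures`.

Answer: 2 0

Derivation:
Move 1: B@(1,1) -> caps B=0 W=0
Move 2: W@(2,2) -> caps B=0 W=0
Move 3: B@(3,3) -> caps B=0 W=0
Move 4: W@(1,0) -> caps B=0 W=0
Move 5: B@(3,2) -> caps B=0 W=0
Move 6: W@(3,0) -> caps B=0 W=0
Move 7: B@(1,3) -> caps B=0 W=0
Move 8: W@(0,2) -> caps B=0 W=0
Move 9: B@(2,0) -> caps B=0 W=0
Move 10: W@(3,1) -> caps B=0 W=0
Move 11: B@(2,1) -> caps B=2 W=0
Move 12: W@(0,1) -> caps B=2 W=0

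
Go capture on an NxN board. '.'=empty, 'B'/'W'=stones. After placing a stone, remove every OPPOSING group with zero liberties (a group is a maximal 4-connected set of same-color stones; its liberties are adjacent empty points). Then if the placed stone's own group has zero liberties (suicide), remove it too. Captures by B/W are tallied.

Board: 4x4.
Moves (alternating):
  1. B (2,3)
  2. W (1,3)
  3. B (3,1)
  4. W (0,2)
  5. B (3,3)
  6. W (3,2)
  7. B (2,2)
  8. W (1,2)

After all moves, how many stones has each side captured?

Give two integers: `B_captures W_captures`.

Move 1: B@(2,3) -> caps B=0 W=0
Move 2: W@(1,3) -> caps B=0 W=0
Move 3: B@(3,1) -> caps B=0 W=0
Move 4: W@(0,2) -> caps B=0 W=0
Move 5: B@(3,3) -> caps B=0 W=0
Move 6: W@(3,2) -> caps B=0 W=0
Move 7: B@(2,2) -> caps B=1 W=0
Move 8: W@(1,2) -> caps B=1 W=0

Answer: 1 0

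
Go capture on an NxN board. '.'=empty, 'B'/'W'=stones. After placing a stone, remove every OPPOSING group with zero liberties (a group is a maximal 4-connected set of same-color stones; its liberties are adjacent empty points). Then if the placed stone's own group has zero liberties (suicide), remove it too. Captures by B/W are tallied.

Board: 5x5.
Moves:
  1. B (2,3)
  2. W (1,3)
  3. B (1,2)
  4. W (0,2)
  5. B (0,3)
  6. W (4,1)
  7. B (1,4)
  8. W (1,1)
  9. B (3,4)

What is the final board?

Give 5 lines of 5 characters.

Answer: ..WB.
.WB.B
...B.
....B
.W...

Derivation:
Move 1: B@(2,3) -> caps B=0 W=0
Move 2: W@(1,3) -> caps B=0 W=0
Move 3: B@(1,2) -> caps B=0 W=0
Move 4: W@(0,2) -> caps B=0 W=0
Move 5: B@(0,3) -> caps B=0 W=0
Move 6: W@(4,1) -> caps B=0 W=0
Move 7: B@(1,4) -> caps B=1 W=0
Move 8: W@(1,1) -> caps B=1 W=0
Move 9: B@(3,4) -> caps B=1 W=0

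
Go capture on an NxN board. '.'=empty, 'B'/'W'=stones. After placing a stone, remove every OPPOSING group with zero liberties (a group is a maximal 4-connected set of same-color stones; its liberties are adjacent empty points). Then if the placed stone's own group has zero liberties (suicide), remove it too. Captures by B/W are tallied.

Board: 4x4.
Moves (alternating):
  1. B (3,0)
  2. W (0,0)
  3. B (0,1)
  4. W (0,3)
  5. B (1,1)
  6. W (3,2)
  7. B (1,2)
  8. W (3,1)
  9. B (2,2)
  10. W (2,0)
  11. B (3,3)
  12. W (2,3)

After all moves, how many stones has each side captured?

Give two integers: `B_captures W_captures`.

Answer: 0 2

Derivation:
Move 1: B@(3,0) -> caps B=0 W=0
Move 2: W@(0,0) -> caps B=0 W=0
Move 3: B@(0,1) -> caps B=0 W=0
Move 4: W@(0,3) -> caps B=0 W=0
Move 5: B@(1,1) -> caps B=0 W=0
Move 6: W@(3,2) -> caps B=0 W=0
Move 7: B@(1,2) -> caps B=0 W=0
Move 8: W@(3,1) -> caps B=0 W=0
Move 9: B@(2,2) -> caps B=0 W=0
Move 10: W@(2,0) -> caps B=0 W=1
Move 11: B@(3,3) -> caps B=0 W=1
Move 12: W@(2,3) -> caps B=0 W=2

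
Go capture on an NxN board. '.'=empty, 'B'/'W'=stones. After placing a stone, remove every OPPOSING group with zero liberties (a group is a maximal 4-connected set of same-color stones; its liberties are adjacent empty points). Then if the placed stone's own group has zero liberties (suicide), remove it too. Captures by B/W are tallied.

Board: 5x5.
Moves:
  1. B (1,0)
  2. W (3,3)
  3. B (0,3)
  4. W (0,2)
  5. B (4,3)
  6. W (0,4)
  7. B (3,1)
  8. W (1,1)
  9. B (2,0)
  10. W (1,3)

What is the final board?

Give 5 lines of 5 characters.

Answer: ..W.W
BW.W.
B....
.B.W.
...B.

Derivation:
Move 1: B@(1,0) -> caps B=0 W=0
Move 2: W@(3,3) -> caps B=0 W=0
Move 3: B@(0,3) -> caps B=0 W=0
Move 4: W@(0,2) -> caps B=0 W=0
Move 5: B@(4,3) -> caps B=0 W=0
Move 6: W@(0,4) -> caps B=0 W=0
Move 7: B@(3,1) -> caps B=0 W=0
Move 8: W@(1,1) -> caps B=0 W=0
Move 9: B@(2,0) -> caps B=0 W=0
Move 10: W@(1,3) -> caps B=0 W=1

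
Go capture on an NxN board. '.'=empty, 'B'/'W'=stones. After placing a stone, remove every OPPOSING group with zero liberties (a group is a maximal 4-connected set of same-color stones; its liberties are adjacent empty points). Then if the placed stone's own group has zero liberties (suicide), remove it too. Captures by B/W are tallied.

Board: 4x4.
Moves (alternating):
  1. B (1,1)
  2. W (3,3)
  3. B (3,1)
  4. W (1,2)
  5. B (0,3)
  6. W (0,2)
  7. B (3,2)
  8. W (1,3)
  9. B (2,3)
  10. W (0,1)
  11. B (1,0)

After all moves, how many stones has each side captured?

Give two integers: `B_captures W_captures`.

Move 1: B@(1,1) -> caps B=0 W=0
Move 2: W@(3,3) -> caps B=0 W=0
Move 3: B@(3,1) -> caps B=0 W=0
Move 4: W@(1,2) -> caps B=0 W=0
Move 5: B@(0,3) -> caps B=0 W=0
Move 6: W@(0,2) -> caps B=0 W=0
Move 7: B@(3,2) -> caps B=0 W=0
Move 8: W@(1,3) -> caps B=0 W=1
Move 9: B@(2,3) -> caps B=1 W=1
Move 10: W@(0,1) -> caps B=1 W=1
Move 11: B@(1,0) -> caps B=1 W=1

Answer: 1 1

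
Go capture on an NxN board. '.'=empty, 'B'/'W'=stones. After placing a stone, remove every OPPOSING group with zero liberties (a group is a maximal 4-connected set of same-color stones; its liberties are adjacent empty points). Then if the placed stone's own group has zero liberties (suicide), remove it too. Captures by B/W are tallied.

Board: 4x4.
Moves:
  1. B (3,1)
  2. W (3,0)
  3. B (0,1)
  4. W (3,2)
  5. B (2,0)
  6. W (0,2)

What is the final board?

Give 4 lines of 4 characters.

Move 1: B@(3,1) -> caps B=0 W=0
Move 2: W@(3,0) -> caps B=0 W=0
Move 3: B@(0,1) -> caps B=0 W=0
Move 4: W@(3,2) -> caps B=0 W=0
Move 5: B@(2,0) -> caps B=1 W=0
Move 6: W@(0,2) -> caps B=1 W=0

Answer: .BW.
....
B...
.BW.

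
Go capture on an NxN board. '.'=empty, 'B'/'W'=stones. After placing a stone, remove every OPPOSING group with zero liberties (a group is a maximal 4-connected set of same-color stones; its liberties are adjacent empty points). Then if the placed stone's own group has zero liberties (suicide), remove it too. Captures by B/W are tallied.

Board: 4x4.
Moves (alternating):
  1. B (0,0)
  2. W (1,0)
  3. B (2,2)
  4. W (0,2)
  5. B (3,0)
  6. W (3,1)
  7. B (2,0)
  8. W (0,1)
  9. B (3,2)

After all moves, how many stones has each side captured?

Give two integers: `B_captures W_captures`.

Answer: 0 1

Derivation:
Move 1: B@(0,0) -> caps B=0 W=0
Move 2: W@(1,0) -> caps B=0 W=0
Move 3: B@(2,2) -> caps B=0 W=0
Move 4: W@(0,2) -> caps B=0 W=0
Move 5: B@(3,0) -> caps B=0 W=0
Move 6: W@(3,1) -> caps B=0 W=0
Move 7: B@(2,0) -> caps B=0 W=0
Move 8: W@(0,1) -> caps B=0 W=1
Move 9: B@(3,2) -> caps B=0 W=1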